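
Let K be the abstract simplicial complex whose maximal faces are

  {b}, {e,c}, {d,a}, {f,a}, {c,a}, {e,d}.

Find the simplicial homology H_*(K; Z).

H_0 ≅ Z^2,  H_1 ≅ Z.

Fix the vertex order a < b < c < d < e < f and write every simplex with vertices in increasing order. Then dim K = 1 and the simplices of K are:

  0-simplices (6): a, b, c, d, e, f
  1-simplices (5): ac, ad, af, ce, de

so the chain groups are C_0 ≅ Z^6, C_1 ≅ Z^5.

Boundary ∂_1: C_1 → C_0 sends each edge [p,q] (with p < q) to q − p. For instance
  ∂de = e − d.
This gives a 6×5 integer matrix of rank 4; reducing to Smith normal form yields diagonal entries (1,1,1,1).

Computing H_k = (kernel of ∂_k) / (image of ∂_{k+1}):

  H_0: rank C_0 − rank ∂_1 = 6 − 4 = 2, and the invariant factors of ∂_1 are all 1, so H_0 ≅ Z^2.
  H_1: rank ker ∂_1 − rank ∂_2 = (5 − 4) − 0 = 1, and there is no ∂_2, so H_1 ≅ Z.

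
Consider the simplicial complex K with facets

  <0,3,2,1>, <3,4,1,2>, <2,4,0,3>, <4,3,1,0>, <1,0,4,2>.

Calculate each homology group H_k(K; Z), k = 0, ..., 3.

H_0 ≅ Z,  H_1 = 0,  H_2 = 0,  H_3 ≅ Z.

Fix the vertex order 0 < 1 < 2 < 3 < 4 and write every simplex with vertices in increasing order. Then dim K = 3 and the simplices of K are:

  0-simplices (5): [0], [1], [2], [3], [4]
  1-simplices (10): [0,1], [0,2], [0,3], [0,4], [1,2], [1,3], [1,4], [2,3], [2,4], [3,4]
  2-simplices (10): [0,1,2], [0,1,3], [0,1,4], [0,2,3], [0,2,4], [0,3,4], [1,2,3], [1,2,4], [1,3,4], [2,3,4]
  3-simplices (5): [0,1,2,3], [0,1,2,4], [0,1,3,4], [0,2,3,4], [1,2,3,4]

so the chain groups are C_0 ≅ Z^5, C_1 ≅ Z^10, C_2 ≅ Z^10, C_3 ≅ Z^5.

Boundary ∂_1: C_1 → C_0 sends each edge [p,q] (with p < q) to q − p. For instance
  ∂[3,4] = [4] − [3].
The 5×10 boundary matrix has rank 4 and Smith normal form diag(1,1,1,1).

The boundary map ∂_2: C_2 → C_1 sends each 2-simplex [p,q,r] to [q,r] − [p,r] + [p,q]. For instance
  ∂[1,2,4] = [2,4] − [1,4] + [1,2],
  ∂[1,2,3] = [2,3] − [1,3] + [1,2].
The resulting 10×10 matrix has rank 6, and its Smith normal form has invariant factors (1,1,1,1,1,1).

∂_3: C_3 → C_2 sends each 3-simplex σ to the alternating sum Σ_i (−1)^i (σ with its i-th vertex removed). For instance
  ∂[0,1,2,3] = [1,2,3] − [0,2,3] + [0,1,3] − [0,1,2],
  ∂[0,2,3,4] = [2,3,4] − [0,3,4] + [0,2,4] − [0,2,3].
The 10×5 boundary matrix has rank 4 and Smith normal form diag(1,1,1,1).

Now H_k = ker ∂_k / im ∂_{k+1}, so:

  H_0: rank C_0 − rank ∂_1 = 5 − 4 = 1, and the invariant factors of ∂_1 are all 1, so H_0 ≅ Z.
  H_1: rank ker ∂_1 − rank ∂_2 = (10 − 4) − 6 = 0, and the invariant factors of ∂_2 are all 1, so H_1 ≅ 0.
  H_2: rank ker ∂_2 − rank ∂_3 = (10 − 6) − 4 = 0, and the invariant factors of ∂_3 are all 1, so H_2 ≅ 0.
  H_3: rank ker ∂_3 − rank ∂_4 = (5 − 4) − 0 = 1, and there is no ∂_4, so H_3 ≅ Z.

(K is a triangulation of the 3-sphere S^3.)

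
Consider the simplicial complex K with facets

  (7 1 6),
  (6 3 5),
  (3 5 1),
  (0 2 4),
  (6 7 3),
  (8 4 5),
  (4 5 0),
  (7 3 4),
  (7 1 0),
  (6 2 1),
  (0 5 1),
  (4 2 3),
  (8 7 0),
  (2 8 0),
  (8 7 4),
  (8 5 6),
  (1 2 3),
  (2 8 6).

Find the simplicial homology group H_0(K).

H_0 = Z.

Order the vertices as 0 < 1 < 2 < 3 < 4 < 5 < 6 < 7 < 8. Listing each simplex with vertices in this order, K has dimension 2 with simplices:

  0-simplices (9): [0], [1], [2], [3], [4], [5], [6], [7], [8]
  1-simplices (27): (27 of them)
  2-simplices (18): [0,1,5], [0,1,7], [0,2,4], [0,2,8], [0,4,5], [0,7,8], [1,2,3], [1,2,6], [1,3,5], [1,6,7], [2,3,4], [2,6,8], [3,4,7], [3,5,6], [3,6,7], [4,5,8], [4,7,8], [5,6,8]

so the chain groups are C_0 ≅ Z^9, C_1 ≅ Z^27, C_2 ≅ Z^18.

Boundary ∂_1: C_1 → C_0 maps an edge to its endpoints' difference, ∂[p,q] = q − p. For instance
  ∂[5,6] = [6] − [5].
As a 9×27 matrix over Z this has rank 8, with invariant factors (1,1,1,1,1,1,1,1).

Boundary ∂_2: C_2 → C_1 acts by ∂[p,q,r] = [q,r] − [p,r] + [p,q]. For instance
  ∂[1,3,5] = [3,5] − [1,5] + [1,3],
  ∂[4,5,8] = [5,8] − [4,8] + [4,5].
The 27×18 boundary matrix has rank 18 and Smith normal form diag(1,1,1,1,1,1,1,1,1,1,1,1,1,1,1,1,1,2).

Now H_k = ker ∂_k / im ∂_{k+1}, so:

  H_0: rank C_0 − rank ∂_1 = 9 − 8 = 1, and the invariant factors of ∂_1 are all 1, so H_0 = Z.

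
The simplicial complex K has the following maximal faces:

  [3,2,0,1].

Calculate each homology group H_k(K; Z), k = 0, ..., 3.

H_0 = Z,  H_1 = 0,  H_2 = 0,  H_3 = 0.

K has 4 vertices, 6 edges, 4 triangles, 1 3-simplex.
rank ∂_0 = 0, rank ∂_1 = 3 ⇒ b_0 = 4 − 0 − 3 = 1; all invariant factors of ∂_1 are 1 so no torsion. So H_0 = Z.
rank ∂_1 = 3, rank ∂_2 = 3 ⇒ b_1 = 6 − 3 − 3 = 0; all invariant factors of ∂_2 are 1 so no torsion. So H_1 = 0.
rank ∂_2 = 3, rank ∂_3 = 1 ⇒ b_2 = 4 − 3 − 1 = 0; all invariant factors of ∂_3 are 1 so no torsion. So H_2 = 0.
rank ∂_3 = 1, rank ∂_4 = 0 ⇒ b_3 = 1 − 1 − 0 = 0. So H_3 = 0.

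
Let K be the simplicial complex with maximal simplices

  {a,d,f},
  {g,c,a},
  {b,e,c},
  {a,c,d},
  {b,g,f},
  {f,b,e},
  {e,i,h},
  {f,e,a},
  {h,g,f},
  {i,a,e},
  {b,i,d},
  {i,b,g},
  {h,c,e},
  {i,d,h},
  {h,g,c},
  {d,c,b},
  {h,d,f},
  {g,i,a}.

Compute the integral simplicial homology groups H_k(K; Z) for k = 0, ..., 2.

Fix the vertex order a < b < c < d < e < f < g < h < i and write every simplex with vertices in increasing order. Then dim K = 2 and the simplices of K are:

  0-simplices (9): a, b, c, d, e, f, g, h, i
  1-simplices (27): ac, ad, ae, af, ag, ai, bc, bd, be, bf, bg, bi, cd, ce, cg, ch, df, dh, di, ef, eh, ei, fg, fh, gh, gi, hi
  2-simplices (18): acd, acg, adf, aef, aei, agi, bcd, bce, bdi, bef, bfg, bgi, ceh, cgh, dfh, dhi, ehi, fgh

giving chain groups C_0 ≅ Z^9, C_1 ≅ Z^27, C_2 ≅ Z^18.

The boundary map ∂_1: C_1 → C_0 is given by ∂[p,q] = [q] − [p]. For instance
  ∂ef = f − e.
The 9×27 boundary matrix has rank 8 and Smith normal form diag(1,1,1,1,1,1,1,1).

The boundary map ∂_2: C_2 → C_1 maps a triangle to the signed sum of its edges. For instance
  ∂bgi = gi − bi + bg,
  ∂ceh = eh − ch + ce.
This gives a 27×18 integer matrix of rank 17; reducing to Smith normal form yields diagonal entries (1,1,1,1,1,1,1,1,1,1,1,1,1,1,1,1,1).

Now H_k = ker ∂_k / im ∂_{k+1}, so:

  H_0: rank C_0 − rank ∂_1 = 9 − 8 = 1, and the invariant factors of ∂_1 are all 1, so H_0 = Z.
  H_1: rank ker ∂_1 − rank ∂_2 = (27 − 8) − 17 = 2, and the invariant factors of ∂_2 are all 1, so H_1 = Z^2.
  H_2: rank ker ∂_2 − rank ∂_3 = (18 − 17) − 0 = 1, and there is no ∂_3, so H_2 = Z.

As a check, the Euler characteristic is 9 − 27 + 18 = 0, which agrees with 1 − 2 + 1 = 0.
(K is a triangulation of the torus T^2.)

H_0 = Z,  H_1 = Z^2,  H_2 = Z.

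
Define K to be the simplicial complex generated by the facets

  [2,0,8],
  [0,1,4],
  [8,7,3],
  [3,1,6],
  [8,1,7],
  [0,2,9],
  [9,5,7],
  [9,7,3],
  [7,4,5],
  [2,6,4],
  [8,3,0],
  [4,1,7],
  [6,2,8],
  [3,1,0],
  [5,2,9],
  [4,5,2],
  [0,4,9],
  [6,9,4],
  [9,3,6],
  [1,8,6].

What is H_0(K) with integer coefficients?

Take the total order 0 < 1 < 2 < 3 < 4 < 5 < 6 < 7 < 8 < 9 on the vertex set. Then K (dimension 2) consists of the simplices:

  0-simplices (10): [0], [1], [2], [3], [4], [5], [6], [7], [8], [9]
  1-simplices (30): (30 of them)
  2-simplices (20): (20 of them)

so the chain groups are C_0 ≅ Z^10, C_1 ≅ Z^30, C_2 ≅ Z^20.

The boundary map ∂_1: C_1 → C_0 is given by ∂[p,q] = [q] − [p]. For instance
  ∂[2,8] = [8] − [2].
This gives a 10×30 integer matrix of rank 9; reducing to Smith normal form yields diagonal entries (1,1,1,1,1,1,1,1,1).

∂_2: C_2 → C_1 maps a triangle to the signed sum of its edges. For instance
  ∂[2,4,6] = [4,6] − [2,6] + [2,4],
  ∂[5,7,9] = [7,9] − [5,9] + [5,7].
The 30×20 boundary matrix has rank 20 and Smith normal form diag(1,1,1,1,1,1,1,1,1,1,1,1,1,1,1,1,1,1,1,2).

Computing H_k = (kernel of ∂_k) / (image of ∂_{k+1}):

  H_0: rank C_0 − rank ∂_1 = 10 − 9 = 1, and the invariant factors of ∂_1 are all 1, so H_0 ≅ Z.

(K is a triangulation of the Klein bottle.)

H_0 = Z.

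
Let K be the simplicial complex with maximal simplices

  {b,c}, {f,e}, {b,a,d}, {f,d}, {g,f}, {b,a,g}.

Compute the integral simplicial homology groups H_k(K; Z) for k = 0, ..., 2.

H_0 ≅ Z,  H_1 ≅ Z,  H_2 = 0.

Fix the vertex order a < b < c < d < e < f < g and write every simplex with vertices in increasing order. Then dim K = 2 and the simplices of K are:

  0-simplices (7): a, b, c, d, e, f, g
  1-simplices (9): ab, ad, ag, bc, bd, bg, df, ef, fg
  2-simplices (2): abd, abg

giving chain groups C_0 ≅ Z^7, C_1 ≅ Z^9, C_2 ≅ Z^2.

∂_1: C_1 → C_0 sends each edge [p,q] (with p < q) to q − p.
This gives a 7×9 integer matrix of rank 6; reducing to Smith normal form yields diagonal entries (1,1,1,1,1,1).

The boundary map ∂_2: C_2 → C_1 maps a triangle to the signed sum of its edges. For instance
  ∂abd = bd − ad + ab,
  ∂abg = bg − ag + ab.
As a 9×2 matrix over Z this has rank 2, with invariant factors (1,1).

Computing H_k = (kernel of ∂_k) / (image of ∂_{k+1}):

  H_0: rank C_0 − rank ∂_1 = 7 − 6 = 1, and the invariant factors of ∂_1 are all 1, so H_0 ≅ Z.
  H_1: rank ker ∂_1 − rank ∂_2 = (9 − 6) − 2 = 1, and the invariant factors of ∂_2 are all 1, so H_1 ≅ Z.
  H_2: rank ker ∂_2 − rank ∂_3 = (2 − 2) − 0 = 0, and there is no ∂_3, so H_2 ≅ 0.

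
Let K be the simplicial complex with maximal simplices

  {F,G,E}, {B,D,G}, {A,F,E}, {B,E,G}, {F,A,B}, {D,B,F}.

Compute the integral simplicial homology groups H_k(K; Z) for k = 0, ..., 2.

H_0 = Z,  H_1 = Z,  H_2 = 0.

We work with the vertex ordering A < B < D < E < F < G. The simplices of K, each written with vertices in increasing order, are:

  0-simplices (6): A, B, D, E, F, G
  1-simplices (12): AB, AE, AF, BD, BE, BF, BG, DF, DG, EF, EG, FG
  2-simplices (6): ABF, AEF, BDF, BDG, BEG, EFG

giving chain groups C_0 ≅ Z^6, C_1 ≅ Z^12, C_2 ≅ Z^6.

The boundary map ∂_1: C_1 → C_0 sends each edge [p,q] (with p < q) to q − p. For instance
  ∂BF = F − B.
The resulting 6×12 matrix has rank 5, and its Smith normal form has invariant factors (1,1,1,1,1).

∂_2: C_2 → C_1 sends each 2-simplex [p,q,r] to [q,r] − [p,r] + [p,q]. For instance
  ∂BEG = EG − BG + BE,
  ∂BDG = DG − BG + BD.
This gives a 12×6 integer matrix of rank 6; reducing to Smith normal form yields diagonal entries (1,1,1,1,1,1).

Now H_k = ker ∂_k / im ∂_{k+1}, so:

  H_0: rank C_0 − rank ∂_1 = 6 − 5 = 1, and the invariant factors of ∂_1 are all 1, so H_0 = Z.
  H_1: rank ker ∂_1 − rank ∂_2 = (12 − 5) − 6 = 1, and the invariant factors of ∂_2 are all 1, so H_1 = Z.
  H_2: rank ker ∂_2 − rank ∂_3 = (6 − 6) − 0 = 0, and there is no ∂_3, so H_2 = 0.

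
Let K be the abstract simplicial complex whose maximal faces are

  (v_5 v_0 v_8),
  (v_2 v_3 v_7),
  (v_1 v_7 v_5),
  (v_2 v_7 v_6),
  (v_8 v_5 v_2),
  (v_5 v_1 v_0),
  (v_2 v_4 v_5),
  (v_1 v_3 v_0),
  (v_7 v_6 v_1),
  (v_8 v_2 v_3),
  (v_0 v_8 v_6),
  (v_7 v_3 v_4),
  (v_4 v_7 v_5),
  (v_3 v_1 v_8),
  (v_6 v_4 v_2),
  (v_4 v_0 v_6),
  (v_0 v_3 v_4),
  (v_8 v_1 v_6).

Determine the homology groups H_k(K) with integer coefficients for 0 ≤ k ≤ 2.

H_0 ≅ Z,  H_1 ≅ Z ⊕ Z/2,  H_2 = 0.

We work with the vertex ordering v_0 < v_1 < v_2 < v_3 < v_4 < v_5 < v_6 < v_7 < v_8. The simplices of K, each written with vertices in increasing order, are:

  0-simplices (9): [v_0], [v_1], [v_2], [v_3], [v_4], [v_5], [v_6], [v_7], [v_8]
  1-simplices (27): (27 of them)
  2-simplices (18): (18 of them)

Hence C_0 ≅ Z^9, C_1 ≅ Z^27, C_2 ≅ Z^18.

Boundary ∂_1: C_1 → C_0 maps an edge to its endpoints' difference, ∂[p,q] = q − p. For instance
  ∂[v_1,v_5] = [v_5] − [v_1].
This gives a 9×27 integer matrix of rank 8; reducing to Smith normal form yields diagonal entries (1,1,1,1,1,1,1,1).

∂_2: C_2 → C_1 acts by ∂[p,q,r] = [q,r] − [p,r] + [p,q]. For instance
  ∂[v_2,v_5,v_8] = [v_5,v_8] − [v_2,v_8] + [v_2,v_5],
  ∂[v_0,v_6,v_8] = [v_6,v_8] − [v_0,v_8] + [v_0,v_6].
The 27×18 boundary matrix has rank 18 and Smith normal form diag(1,1,1,1,1,1,1,1,1,1,1,1,1,1,1,1,1,2).

Reading off H_k = ker ∂_k / im ∂_{k+1}:

  H_0: rank C_0 − rank ∂_1 = 9 − 8 = 1, and the invariant factors of ∂_1 are all 1, so H_0 ≅ Z.
  H_1: rank ker ∂_1 − rank ∂_2 = (27 − 8) − 18 = 1, and ∂_2 has invariant factor 2 > 1, so H_1 ≅ Z ⊕ Z/2.
  H_2: rank ker ∂_2 − rank ∂_3 = (18 − 18) − 0 = 0, and there is no ∂_3, so H_2 ≅ 0.

As a check, the Euler characteristic is 9 − 27 + 18 = 0, which agrees with 1 − 1 + 0 = 0.
(K is a triangulation of the Klein bottle.)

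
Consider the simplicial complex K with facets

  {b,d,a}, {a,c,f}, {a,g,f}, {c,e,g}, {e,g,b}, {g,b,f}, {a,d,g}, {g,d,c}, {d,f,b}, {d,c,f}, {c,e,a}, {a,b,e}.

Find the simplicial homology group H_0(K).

H_0 ≅ Z.

We work with the vertex ordering a < b < c < d < e < f < g. The simplices of K, each written with vertices in increasing order, are:

  0-simplices (7): a, b, c, d, e, f, g
  1-simplices (18): ab, ac, ad, ae, af, ag, bd, be, bf, bg, cd, ce, cf, cg, df, dg, eg, fg
  2-simplices (12): abd, abe, ace, acf, adg, afg, bdf, beg, bfg, cdf, cdg, ceg

Hence C_0 ≅ Z^7, C_1 ≅ Z^18, C_2 ≅ Z^12.

Boundary ∂_1: C_1 → C_0 is given by ∂[p,q] = [q] − [p]. For instance
  ∂bg = g − b.
The 7×18 boundary matrix has rank 6 and Smith normal form diag(1,1,1,1,1,1).

Boundary ∂_2: C_2 → C_1 maps a triangle to the signed sum of its edges. For instance
  ∂ceg = eg − cg + ce,
  ∂acf = cf − af + ac.
The resulting 18×12 matrix has rank 12, and its Smith normal form has invariant factors (1,1,1,1,1,1,1,1,1,1,1,2).

Reading off H_k = ker ∂_k / im ∂_{k+1}:

  H_0: rank C_0 − rank ∂_1 = 7 − 6 = 1, and the invariant factors of ∂_1 are all 1, so H_0 = Z.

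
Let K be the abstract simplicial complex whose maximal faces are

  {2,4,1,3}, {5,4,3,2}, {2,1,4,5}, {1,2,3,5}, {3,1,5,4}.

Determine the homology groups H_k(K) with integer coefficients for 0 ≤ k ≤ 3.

Fix the vertex order 1 < 2 < 3 < 4 < 5 and write every simplex with vertices in increasing order. Then dim K = 3 and the simplices of K are:

  0-simplices (5): [1], [2], [3], [4], [5]
  1-simplices (10): [1,2], [1,3], [1,4], [1,5], [2,3], [2,4], [2,5], [3,4], [3,5], [4,5]
  2-simplices (10): [1,2,3], [1,2,4], [1,2,5], [1,3,4], [1,3,5], [1,4,5], [2,3,4], [2,3,5], [2,4,5], [3,4,5]
  3-simplices (5): [1,2,3,4], [1,2,3,5], [1,2,4,5], [1,3,4,5], [2,3,4,5]

so the chain groups are C_0 ≅ Z^5, C_1 ≅ Z^10, C_2 ≅ Z^10, C_3 ≅ Z^5.

Boundary ∂_1: C_1 → C_0 maps an edge to its endpoints' difference, ∂[p,q] = q − p. For instance
  ∂[1,5] = [5] − [1].
The resulting 5×10 matrix has rank 4, and its Smith normal form has invariant factors (1,1,1,1).

∂_2: C_2 → C_1 maps a triangle to the signed sum of its edges. For instance
  ∂[3,4,5] = [4,5] − [3,5] + [3,4],
  ∂[1,2,3] = [2,3] − [1,3] + [1,2].
As a 10×10 matrix over Z this has rank 6, with invariant factors (1,1,1,1,1,1).

∂_3: C_3 → C_2 sends each 3-simplex σ to the alternating sum Σ_i (−1)^i (σ with its i-th vertex removed). For instance
  ∂[1,3,4,5] = [3,4,5] − [1,4,5] + [1,3,5] − [1,3,4],
  ∂[1,2,3,4] = [2,3,4] − [1,3,4] + [1,2,4] − [1,2,3].
The resulting 10×5 matrix has rank 4, and its Smith normal form has invariant factors (1,1,1,1).

Now H_k = ker ∂_k / im ∂_{k+1}, so:

  H_0: rank C_0 − rank ∂_1 = 5 − 4 = 1, and the invariant factors of ∂_1 are all 1, so H_0 = Z.
  H_1: rank ker ∂_1 − rank ∂_2 = (10 − 4) − 6 = 0, and the invariant factors of ∂_2 are all 1, so H_1 = 0.
  H_2: rank ker ∂_2 − rank ∂_3 = (10 − 6) − 4 = 0, and the invariant factors of ∂_3 are all 1, so H_2 = 0.
  H_3: rank ker ∂_3 − rank ∂_4 = (5 − 4) − 0 = 1, and there is no ∂_4, so H_3 = Z.

(K is a triangulation of the 3-sphere S^3.)

H_0 ≅ Z,  H_1 = 0,  H_2 = 0,  H_3 ≅ Z.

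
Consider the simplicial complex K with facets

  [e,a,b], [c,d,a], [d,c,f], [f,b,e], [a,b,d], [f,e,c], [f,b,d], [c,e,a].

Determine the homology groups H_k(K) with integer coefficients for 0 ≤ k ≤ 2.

Fix the vertex order a < b < c < d < e < f and write every simplex with vertices in increasing order. Then dim K = 2 and the simplices of K are:

  0-simplices (6): a, b, c, d, e, f
  1-simplices (12): ab, ac, ad, ae, bd, be, bf, cd, ce, cf, df, ef
  2-simplices (8): abd, abe, acd, ace, bdf, bef, cdf, cef

Hence C_0 ≅ Z^6, C_1 ≅ Z^12, C_2 ≅ Z^8.

Boundary ∂_1: C_1 → C_0 maps an edge to its endpoints' difference, ∂[p,q] = q − p. For instance
  ∂be = e − b.
The resulting 6×12 matrix has rank 5, and its Smith normal form has invariant factors (1,1,1,1,1).

The boundary map ∂_2: C_2 → C_1 acts by ∂[p,q,r] = [q,r] − [p,r] + [p,q]. For instance
  ∂acd = cd − ad + ac,
  ∂bdf = df − bf + bd.
As a 12×8 matrix over Z this has rank 7, with invariant factors (1,1,1,1,1,1,1).

Now H_k = ker ∂_k / im ∂_{k+1}, so:

  H_0: rank C_0 − rank ∂_1 = 6 − 5 = 1, and the invariant factors of ∂_1 are all 1, so H_0 = Z.
  H_1: rank ker ∂_1 − rank ∂_2 = (12 − 5) − 7 = 0, and the invariant factors of ∂_2 are all 1, so H_1 = 0.
  H_2: rank ker ∂_2 − rank ∂_3 = (8 − 7) − 0 = 1, and there is no ∂_3, so H_2 = Z.

H_0 = Z,  H_1 = 0,  H_2 = Z.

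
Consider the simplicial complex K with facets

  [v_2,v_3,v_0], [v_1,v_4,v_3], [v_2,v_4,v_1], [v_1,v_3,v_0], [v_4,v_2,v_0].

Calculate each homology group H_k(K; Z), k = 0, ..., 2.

Fix the vertex order v_0 < v_1 < v_2 < v_3 < v_4 and write every simplex with vertices in increasing order. Then dim K = 2 and the simplices of K are:

  0-simplices (5): [v_0], [v_1], [v_2], [v_3], [v_4]
  1-simplices (10): [v_0,v_1], [v_0,v_2], [v_0,v_3], [v_0,v_4], [v_1,v_2], [v_1,v_3], [v_1,v_4], [v_2,v_3], [v_2,v_4], [v_3,v_4]
  2-simplices (5): [v_0,v_1,v_3], [v_0,v_2,v_3], [v_0,v_2,v_4], [v_1,v_2,v_4], [v_1,v_3,v_4]

so the chain groups are C_0 ≅ Z^5, C_1 ≅ Z^10, C_2 ≅ Z^5.

∂_1: C_1 → C_0 is given by ∂[p,q] = [q] − [p]. For instance
  ∂[v_0,v_4] = [v_4] − [v_0].
As a 5×10 matrix over Z this has rank 4, with invariant factors (1,1,1,1).

The boundary map ∂_2: C_2 → C_1 maps a triangle to the signed sum of its edges. For instance
  ∂[v_1,v_3,v_4] = [v_3,v_4] − [v_1,v_4] + [v_1,v_3],
  ∂[v_0,v_2,v_3] = [v_2,v_3] − [v_0,v_3] + [v_0,v_2].
The resulting 10×5 matrix has rank 5, and its Smith normal form has invariant factors (1,1,1,1,1).

Computing H_k = (kernel of ∂_k) / (image of ∂_{k+1}):

  H_0: rank C_0 − rank ∂_1 = 5 − 4 = 1, and the invariant factors of ∂_1 are all 1, so H_0 ≅ Z.
  H_1: rank ker ∂_1 − rank ∂_2 = (10 − 4) − 5 = 1, and the invariant factors of ∂_2 are all 1, so H_1 ≅ Z.
  H_2: rank ker ∂_2 − rank ∂_3 = (5 − 5) − 0 = 0, and there is no ∂_3, so H_2 ≅ 0.

As a check, the Euler characteristic is 5 − 10 + 5 = 0, which agrees with 1 − 1 + 0 = 0.

H_0 = Z,  H_1 = Z,  H_2 = 0.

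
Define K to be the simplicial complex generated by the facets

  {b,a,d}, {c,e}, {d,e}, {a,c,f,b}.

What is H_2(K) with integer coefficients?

H_2 ≅ 0.

K has 6 vertices, 10 edges, 5 triangles, 1 3-simplex.
rank ∂_2 = 4, rank ∂_3 = 1 ⇒ b_2 = 5 − 4 − 1 = 0; all invariant factors of ∂_3 are 1 so no torsion. So H_2 = 0.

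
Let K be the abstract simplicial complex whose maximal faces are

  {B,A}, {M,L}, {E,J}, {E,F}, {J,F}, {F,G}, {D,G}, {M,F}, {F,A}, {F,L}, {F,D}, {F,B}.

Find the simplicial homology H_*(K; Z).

H_0 ≅ Z,  H_1 ≅ Z^4.

We work with the vertex ordering A < B < D < E < F < G < J < L < M. The simplices of K, each written with vertices in increasing order, are:

  0-simplices (9): A, B, D, E, F, G, J, L, M
  1-simplices (12): AB, AF, BF, DF, DG, EF, EJ, FG, FJ, FL, FM, LM

giving chain groups C_0 ≅ Z^9, C_1 ≅ Z^12.

The boundary map ∂_1: C_1 → C_0 sends each edge [p,q] (with p < q) to q − p. For instance
  ∂EJ = J − E.
The resulting 9×12 matrix has rank 8, and its Smith normal form has invariant factors (1,1,1,1,1,1,1,1).

Computing H_k = (kernel of ∂_k) / (image of ∂_{k+1}):

  H_0: rank C_0 − rank ∂_1 = 9 − 8 = 1, and the invariant factors of ∂_1 are all 1, so H_0 ≅ Z.
  H_1: rank ker ∂_1 − rank ∂_2 = (12 − 8) − 0 = 4, and there is no ∂_2, so H_1 ≅ Z^4.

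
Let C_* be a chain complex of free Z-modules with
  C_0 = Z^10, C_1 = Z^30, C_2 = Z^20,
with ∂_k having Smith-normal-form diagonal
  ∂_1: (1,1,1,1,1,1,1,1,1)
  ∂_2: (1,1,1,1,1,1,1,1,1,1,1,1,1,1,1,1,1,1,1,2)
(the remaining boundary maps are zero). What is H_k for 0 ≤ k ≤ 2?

H_0 = Z,  H_1 = Z ⊕ Z/2Z,  H_2 = 0.

H_0: b_0 = 10 − 0 − 9 = 1; torsion from ∂_1 factors > 1: none. So H_0 = Z.
H_1: b_1 = 30 − 9 − 20 = 1; torsion from ∂_2 factors > 1: [2]. So H_1 = Z ⊕ Z/2Z.
H_2: b_2 = 20 − 20 − 0 = 0; torsion from ∂_3 factors > 1: none. So H_2 = 0.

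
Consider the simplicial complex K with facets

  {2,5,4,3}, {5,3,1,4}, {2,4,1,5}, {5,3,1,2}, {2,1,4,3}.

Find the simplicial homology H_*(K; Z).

H_0 = Z,  H_1 = 0,  H_2 = 0,  H_3 = Z.

Take the total order 1 < 2 < 3 < 4 < 5 on the vertex set. Then K (dimension 3) consists of the simplices:

  0-simplices (5): [1], [2], [3], [4], [5]
  1-simplices (10): [1,2], [1,3], [1,4], [1,5], [2,3], [2,4], [2,5], [3,4], [3,5], [4,5]
  2-simplices (10): [1,2,3], [1,2,4], [1,2,5], [1,3,4], [1,3,5], [1,4,5], [2,3,4], [2,3,5], [2,4,5], [3,4,5]
  3-simplices (5): [1,2,3,4], [1,2,3,5], [1,2,4,5], [1,3,4,5], [2,3,4,5]

giving chain groups C_0 ≅ Z^5, C_1 ≅ Z^10, C_2 ≅ Z^10, C_3 ≅ Z^5.

∂_1: C_1 → C_0 maps an edge to its endpoints' difference, ∂[p,q] = q − p.
The resulting 5×10 matrix has rank 4, and its Smith normal form has invariant factors (1,1,1,1).

The boundary map ∂_2: C_2 → C_1 acts by ∂[p,q,r] = [q,r] − [p,r] + [p,q]. For instance
  ∂[1,2,5] = [2,5] − [1,5] + [1,2],
  ∂[2,3,4] = [3,4] − [2,4] + [2,3].
The resulting 10×10 matrix has rank 6, and its Smith normal form has invariant factors (1,1,1,1,1,1).

The boundary map ∂_3: C_3 → C_2 sends each 3-simplex σ to the alternating sum Σ_i (−1)^i (σ with its i-th vertex removed). For instance
  ∂[1,2,3,4] = [2,3,4] − [1,3,4] + [1,2,4] − [1,2,3],
  ∂[1,2,3,5] = [2,3,5] − [1,3,5] + [1,2,5] − [1,2,3].
This gives a 10×5 integer matrix of rank 4; reducing to Smith normal form yields diagonal entries (1,1,1,1).

From H_k ≅ ker(∂_k) / im(∂_{k+1}) we obtain:

  H_0: rank C_0 − rank ∂_1 = 5 − 4 = 1, and the invariant factors of ∂_1 are all 1, so H_0 = Z.
  H_1: rank ker ∂_1 − rank ∂_2 = (10 − 4) − 6 = 0, and the invariant factors of ∂_2 are all 1, so H_1 = 0.
  H_2: rank ker ∂_2 − rank ∂_3 = (10 − 6) − 4 = 0, and the invariant factors of ∂_3 are all 1, so H_2 = 0.
  H_3: rank ker ∂_3 − rank ∂_4 = (5 − 4) − 0 = 1, and there is no ∂_4, so H_3 = Z.

(K is a triangulation of the 3-sphere S^3.)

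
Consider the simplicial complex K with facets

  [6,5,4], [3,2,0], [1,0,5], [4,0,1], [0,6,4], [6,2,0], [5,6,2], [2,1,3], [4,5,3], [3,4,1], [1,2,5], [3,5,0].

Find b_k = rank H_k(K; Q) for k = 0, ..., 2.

b_0 = 1, b_1 = 0, b_2 = 0.

Fix the vertex order 0 < 1 < 2 < 3 < 4 < 5 < 6 and write every simplex with vertices in increasing order. Then dim K = 2 and the simplices of K are:

  0-simplices (7): [0], [1], [2], [3], [4], [5], [6]
  1-simplices (18): [0,1], [0,2], [0,3], [0,4], [0,5], [0,6], [1,2], [1,3], [1,4], [1,5], [2,3], [2,5], [2,6], [3,4], [3,5], [4,5], [4,6], [5,6]
  2-simplices (12): [0,1,4], [0,1,5], [0,2,3], [0,2,6], [0,3,5], [0,4,6], [1,2,3], [1,2,5], [1,3,4], [2,5,6], [3,4,5], [4,5,6]

Hence C_0 ≅ Z^7, C_1 ≅ Z^18, C_2 ≅ Z^12.

The boundary map ∂_1: C_1 → C_0 maps an edge to its endpoints' difference, ∂[p,q] = q − p.
This gives a 7×18 integer matrix of rank 6; reducing to Smith normal form yields diagonal entries (1,1,1,1,1,1).

Boundary ∂_2: C_2 → C_1 acts by ∂[p,q,r] = [q,r] − [p,r] + [p,q]. For instance
  ∂[2,5,6] = [5,6] − [2,6] + [2,5],
  ∂[0,1,5] = [1,5] − [0,5] + [0,1].
The 18×12 boundary matrix has rank 12 and Smith normal form diag(1,1,1,1,1,1,1,1,1,1,1,2).

Computing H_k = (kernel of ∂_k) / (image of ∂_{k+1}):

  H_0: rank C_0 − rank ∂_1 = 7 − 6 = 1, and the invariant factors of ∂_1 are all 1, so H_0 ≅ Z.
  H_1: rank ker ∂_1 − rank ∂_2 = (18 − 6) − 12 = 0, and ∂_2 has invariant factor 2 > 1, so H_1 ≅ Z/2.
  H_2: rank ker ∂_2 − rank ∂_3 = (12 − 12) − 0 = 0, and there is no ∂_3, so H_2 ≅ 0.

Hence the Betti numbers are b_0 = 1, b_1 = 0, b_2 = 0.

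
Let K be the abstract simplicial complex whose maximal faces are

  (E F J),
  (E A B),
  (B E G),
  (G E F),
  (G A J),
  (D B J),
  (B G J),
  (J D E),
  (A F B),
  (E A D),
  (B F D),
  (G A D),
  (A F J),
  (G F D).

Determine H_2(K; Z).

H_2 = Z.

We work with the vertex ordering A < B < D < E < F < G < J. The simplices of K, each written with vertices in increasing order, are:

  0-simplices (7): A, B, D, E, F, G, J
  1-simplices (21): AB, AD, AE, AF, AG, AJ, BD, BE, BF, BG, BJ, DE, DF, DG, DJ, EF, EG, EJ, FG, FJ, GJ
  2-simplices (14): ABE, ABF, ADE, ADG, AFJ, AGJ, BDF, BDJ, BEG, BGJ, DEJ, DFG, EFG, EFJ

giving chain groups C_0 ≅ Z^7, C_1 ≅ Z^21, C_2 ≅ Z^14.

The boundary map ∂_1: C_1 → C_0 sends each edge [p,q] (with p < q) to q − p.
This gives a 7×21 integer matrix of rank 6; reducing to Smith normal form yields diagonal entries (1,1,1,1,1,1).

∂_2: C_2 → C_1 acts by ∂[p,q,r] = [q,r] − [p,r] + [p,q]. For instance
  ∂EFJ = FJ − EJ + EF,
  ∂AFJ = FJ − AJ + AF.
The resulting 21×14 matrix has rank 13, and its Smith normal form has invariant factors (1,1,1,1,1,1,1,1,1,1,1,1,1).

Reading off H_k = ker ∂_k / im ∂_{k+1}:

  H_2: rank ker ∂_2 − rank ∂_3 = (14 − 13) − 0 = 1, and there is no ∂_3, so H_2 = Z.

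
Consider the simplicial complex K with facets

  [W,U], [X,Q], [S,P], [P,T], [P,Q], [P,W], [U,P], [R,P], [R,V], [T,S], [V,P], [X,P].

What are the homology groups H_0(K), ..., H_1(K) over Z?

K has 9 vertices, 12 edges.
rank ∂_0 = 0, rank ∂_1 = 8 ⇒ b_0 = 9 − 0 − 8 = 1; all invariant factors of ∂_1 are 1 so no torsion. So H_0 = Z.
rank ∂_1 = 8, rank ∂_2 = 0 ⇒ b_1 = 12 − 8 − 0 = 4. So H_1 = Z^4.

H_0 ≅ Z,  H_1 ≅ Z^4.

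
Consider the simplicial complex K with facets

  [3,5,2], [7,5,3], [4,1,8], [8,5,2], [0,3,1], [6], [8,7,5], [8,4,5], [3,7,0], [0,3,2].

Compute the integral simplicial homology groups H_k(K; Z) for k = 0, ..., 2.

H_0 = Z^2,  H_1 = Z,  H_2 = 0.

Take the total order 0 < 1 < 2 < 3 < 4 < 5 < 6 < 7 < 8 on the vertex set. Then K (dimension 2) consists of the simplices:

  0-simplices (9): [0], [1], [2], [3], [4], [5], [6], [7], [8]
  1-simplices (17): [0,1], [0,2], [0,3], [0,7], [1,3], [1,4], [1,8], [2,3], [2,5], [2,8], [3,5], [3,7], [4,5], [4,8], [5,7], [5,8], [7,8]
  2-simplices (9): [0,1,3], [0,2,3], [0,3,7], [1,4,8], [2,3,5], [2,5,8], [3,5,7], [4,5,8], [5,7,8]

so the chain groups are C_0 ≅ Z^9, C_1 ≅ Z^17, C_2 ≅ Z^9.

Boundary ∂_1: C_1 → C_0 maps an edge to its endpoints' difference, ∂[p,q] = q − p.
This gives a 9×17 integer matrix of rank 7; reducing to Smith normal form yields diagonal entries (1,1,1,1,1,1,1).

Boundary ∂_2: C_2 → C_1 maps a triangle to the signed sum of its edges. For instance
  ∂[1,4,8] = [4,8] − [1,8] + [1,4],
  ∂[2,3,5] = [3,5] − [2,5] + [2,3].
This gives a 17×9 integer matrix of rank 9; reducing to Smith normal form yields diagonal entries (1,1,1,1,1,1,1,1,1).

Computing H_k = (kernel of ∂_k) / (image of ∂_{k+1}):

  H_0: rank C_0 − rank ∂_1 = 9 − 7 = 2, and the invariant factors of ∂_1 are all 1, so H_0 = Z^2.
  H_1: rank ker ∂_1 − rank ∂_2 = (17 − 7) − 9 = 1, and the invariant factors of ∂_2 are all 1, so H_1 = Z.
  H_2: rank ker ∂_2 − rank ∂_3 = (9 − 9) − 0 = 0, and there is no ∂_3, so H_2 = 0.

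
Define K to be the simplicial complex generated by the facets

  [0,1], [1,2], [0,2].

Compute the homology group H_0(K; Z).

H_0 ≅ Z.

We work with the vertex ordering 0 < 1 < 2. The simplices of K, each written with vertices in increasing order, are:

  0-simplices (3): [0], [1], [2]
  1-simplices (3): [0,1], [0,2], [1,2]

so the chain groups are C_0 ≅ Z^3, C_1 ≅ Z^3.

∂_1: C_1 → C_0 maps an edge to its endpoints' difference, ∂[p,q] = q − p.
The resulting 3×3 matrix has rank 2, and its Smith normal form has invariant factors (1,1).

Computing H_k = (kernel of ∂_k) / (image of ∂_{k+1}):

  H_0: rank C_0 − rank ∂_1 = 3 − 2 = 1, and the invariant factors of ∂_1 are all 1, so H_0 ≅ Z.

(K is a triangulation of the circle S^1.)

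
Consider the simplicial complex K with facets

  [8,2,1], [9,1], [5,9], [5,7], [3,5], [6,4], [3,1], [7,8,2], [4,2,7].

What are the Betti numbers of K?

Fix the vertex order 1 < 2 < 3 < 4 < 5 < 6 < 7 < 8 < 9 and write every simplex with vertices in increasing order. Then dim K = 2 and the simplices of K are:

  0-simplices (9): [1], [2], [3], [4], [5], [6], [7], [8], [9]
  1-simplices (13): [1,2], [1,3], [1,8], [1,9], [2,4], [2,7], [2,8], [3,5], [4,6], [4,7], [5,7], [5,9], [7,8]
  2-simplices (3): [1,2,8], [2,4,7], [2,7,8]

Hence C_0 ≅ Z^9, C_1 ≅ Z^13, C_2 ≅ Z^3.

∂_1: C_1 → C_0 maps an edge to its endpoints' difference, ∂[p,q] = q − p.
As a 9×13 matrix over Z this has rank 8, with invariant factors (1,1,1,1,1,1,1,1).

Boundary ∂_2: C_2 → C_1 sends each 2-simplex [p,q,r] to [q,r] − [p,r] + [p,q]. For instance
  ∂[2,7,8] = [7,8] − [2,8] + [2,7],
  ∂[1,2,8] = [2,8] − [1,8] + [1,2].
The 13×3 boundary matrix has rank 3 and Smith normal form diag(1,1,1).

Computing H_k = (kernel of ∂_k) / (image of ∂_{k+1}):

  H_0: rank C_0 − rank ∂_1 = 9 − 8 = 1, and the invariant factors of ∂_1 are all 1, so H_0 = Z.
  H_1: rank ker ∂_1 − rank ∂_2 = (13 − 8) − 3 = 2, and the invariant factors of ∂_2 are all 1, so H_1 = Z^2.
  H_2: rank ker ∂_2 − rank ∂_3 = (3 − 3) − 0 = 0, and there is no ∂_3, so H_2 = 0.

Hence the Betti numbers are b_0 = 1, b_1 = 2, b_2 = 0.

b_0 = 1, b_1 = 2, b_2 = 0.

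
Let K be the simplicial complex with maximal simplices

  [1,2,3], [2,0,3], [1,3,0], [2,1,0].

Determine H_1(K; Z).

Fix the vertex order 0 < 1 < 2 < 3 and write every simplex with vertices in increasing order. Then dim K = 2 and the simplices of K are:

  0-simplices (4): [0], [1], [2], [3]
  1-simplices (6): [0,1], [0,2], [0,3], [1,2], [1,3], [2,3]
  2-simplices (4): [0,1,2], [0,1,3], [0,2,3], [1,2,3]

giving chain groups C_0 ≅ Z^4, C_1 ≅ Z^6, C_2 ≅ Z^4.

∂_1: C_1 → C_0 sends each edge [p,q] (with p < q) to q − p. For instance
  ∂[0,2] = [2] − [0].
The 4×6 boundary matrix has rank 3 and Smith normal form diag(1,1,1).

The boundary map ∂_2: C_2 → C_1 maps a triangle to the signed sum of its edges. For instance
  ∂[1,2,3] = [2,3] − [1,3] + [1,2],
  ∂[0,1,3] = [1,3] − [0,3] + [0,1].
This gives a 6×4 integer matrix of rank 3; reducing to Smith normal form yields diagonal entries (1,1,1).

Reading off H_k = ker ∂_k / im ∂_{k+1}:

  H_1: rank ker ∂_1 − rank ∂_2 = (6 − 3) − 3 = 0, and the invariant factors of ∂_2 are all 1, so H_1 ≅ 0.

H_1 ≅ 0.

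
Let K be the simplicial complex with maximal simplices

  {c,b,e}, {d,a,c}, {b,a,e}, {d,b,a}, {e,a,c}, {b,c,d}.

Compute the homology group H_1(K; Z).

H_1 = 0.

Take the total order a < b < c < d < e on the vertex set. Then K (dimension 2) consists of the simplices:

  0-simplices (5): a, b, c, d, e
  1-simplices (9): ab, ac, ad, ae, bc, bd, be, cd, ce
  2-simplices (6): abd, abe, acd, ace, bcd, bce

giving chain groups C_0 ≅ Z^5, C_1 ≅ Z^9, C_2 ≅ Z^6.

The boundary map ∂_1: C_1 → C_0 maps an edge to its endpoints' difference, ∂[p,q] = q − p.
The resulting 5×9 matrix has rank 4, and its Smith normal form has invariant factors (1,1,1,1).

Boundary ∂_2: C_2 → C_1 sends each 2-simplex [p,q,r] to [q,r] − [p,r] + [p,q]. For instance
  ∂acd = cd − ad + ac,
  ∂bcd = cd − bd + bc.
This gives a 9×6 integer matrix of rank 5; reducing to Smith normal form yields diagonal entries (1,1,1,1,1).

Now H_k = ker ∂_k / im ∂_{k+1}, so:

  H_1: rank ker ∂_1 − rank ∂_2 = (9 − 4) − 5 = 0, and the invariant factors of ∂_2 are all 1, so H_1 ≅ 0.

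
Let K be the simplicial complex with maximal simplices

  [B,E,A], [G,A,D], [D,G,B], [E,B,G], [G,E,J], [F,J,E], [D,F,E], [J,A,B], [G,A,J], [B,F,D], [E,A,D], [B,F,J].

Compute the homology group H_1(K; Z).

H_1 = Z/2.

Fix the vertex order A < B < D < E < F < G < J and write every simplex with vertices in increasing order. Then dim K = 2 and the simplices of K are:

  0-simplices (7): A, B, D, E, F, G, J
  1-simplices (18): AB, AD, AE, AG, AJ, BD, BE, BF, BG, BJ, DE, DF, DG, EF, EG, EJ, FJ, GJ
  2-simplices (12): ABE, ABJ, ADE, ADG, AGJ, BDF, BDG, BEG, BFJ, DEF, EFJ, EGJ

giving chain groups C_0 ≅ Z^7, C_1 ≅ Z^18, C_2 ≅ Z^12.

The boundary map ∂_1: C_1 → C_0 sends each edge [p,q] (with p < q) to q − p.
The resulting 7×18 matrix has rank 6, and its Smith normal form has invariant factors (1,1,1,1,1,1).

Boundary ∂_2: C_2 → C_1 maps a triangle to the signed sum of its edges. For instance
  ∂DEF = EF − DF + DE,
  ∂BDF = DF − BF + BD.
This gives a 18×12 integer matrix of rank 12; reducing to Smith normal form yields diagonal entries (1,1,1,1,1,1,1,1,1,1,1,2).

From H_k ≅ ker(∂_k) / im(∂_{k+1}) we obtain:

  H_1: rank ker ∂_1 − rank ∂_2 = (18 − 6) − 12 = 0, and ∂_2 has invariant factor 2 > 1, so H_1 ≅ Z/2.

(K is a triangulation of the real projective plane RP^2.)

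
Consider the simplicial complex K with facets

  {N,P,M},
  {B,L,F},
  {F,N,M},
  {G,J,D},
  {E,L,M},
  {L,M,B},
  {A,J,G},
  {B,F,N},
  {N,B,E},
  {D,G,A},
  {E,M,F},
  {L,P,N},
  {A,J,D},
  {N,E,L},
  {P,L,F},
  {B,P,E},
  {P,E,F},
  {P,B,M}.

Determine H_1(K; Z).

Order the vertices as A < B < D < E < F < G < J < L < M < N < P. Listing each simplex with vertices in this order, K has dimension 2 with simplices:

  0-simplices (11): A, B, D, E, F, G, J, L, M, N, P
  1-simplices (27): AD, AG, AJ, BE, BF, BL, BM, BN, BP, DG, DJ, EF, EL, EM, EN, EP, FL, FM, FN, FP, GJ, LM, LN, LP, MN, MP, NP
  2-simplices (18): ADG, ADJ, AGJ, BEN, BEP, BFL, BFN, BLM, BMP, DGJ, EFM, EFP, ELM, ELN, FLP, FMN, LNP, MNP

giving chain groups C_0 ≅ Z^11, C_1 ≅ Z^27, C_2 ≅ Z^18.

∂_1: C_1 → C_0 sends each edge [p,q] (with p < q) to q − p.
The 11×27 boundary matrix has rank 9 and Smith normal form diag(1,1,1,1,1,1,1,1,1).

The boundary map ∂_2: C_2 → C_1 maps a triangle to the signed sum of its edges. For instance
  ∂FLP = LP − FP + FL,
  ∂BEN = EN − BN + BE.
This gives a 27×18 integer matrix of rank 16; reducing to Smith normal form yields diagonal entries (1,1,1,1,1,1,1,1,1,1,1,1,1,1,1,1).

Reading off H_k = ker ∂_k / im ∂_{k+1}:

  H_1: rank ker ∂_1 − rank ∂_2 = (27 − 9) − 16 = 2, and the invariant factors of ∂_2 are all 1, so H_1 ≅ Z^2.

(K is a triangulation of the disjoint union of the torus T^2 and the 2-sphere S^2.)

H_1 = Z^2.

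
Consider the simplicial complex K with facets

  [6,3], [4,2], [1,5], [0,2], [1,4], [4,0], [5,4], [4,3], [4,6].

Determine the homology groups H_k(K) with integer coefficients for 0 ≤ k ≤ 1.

Order the vertices as 0 < 1 < 2 < 3 < 4 < 5 < 6. Listing each simplex with vertices in this order, K has dimension 1 with simplices:

  0-simplices (7): [0], [1], [2], [3], [4], [5], [6]
  1-simplices (9): [0,2], [0,4], [1,4], [1,5], [2,4], [3,4], [3,6], [4,5], [4,6]

giving chain groups C_0 ≅ Z^7, C_1 ≅ Z^9.

The boundary map ∂_1: C_1 → C_0 sends each edge [p,q] (with p < q) to q − p.
As a 7×9 matrix over Z this has rank 6, with invariant factors (1,1,1,1,1,1).

Reading off H_k = ker ∂_k / im ∂_{k+1}:

  H_0: rank C_0 − rank ∂_1 = 7 − 6 = 1, and the invariant factors of ∂_1 are all 1, so H_0 = Z.
  H_1: rank ker ∂_1 − rank ∂_2 = (9 − 6) − 0 = 3, and there is no ∂_2, so H_1 = Z^3.

H_0 = Z,  H_1 = Z^3.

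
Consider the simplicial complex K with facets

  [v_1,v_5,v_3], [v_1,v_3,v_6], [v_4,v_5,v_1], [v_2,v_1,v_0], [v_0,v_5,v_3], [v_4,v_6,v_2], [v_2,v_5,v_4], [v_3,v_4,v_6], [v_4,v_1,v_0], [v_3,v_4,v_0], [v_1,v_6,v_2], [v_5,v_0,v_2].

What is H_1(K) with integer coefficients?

Fix the vertex order v_0 < v_1 < v_2 < v_3 < v_4 < v_5 < v_6 and write every simplex with vertices in increasing order. Then dim K = 2 and the simplices of K are:

  0-simplices (7): [v_0], [v_1], [v_2], [v_3], [v_4], [v_5], [v_6]
  1-simplices (18): (18 of them)
  2-simplices (12): (12 of them)

so the chain groups are C_0 ≅ Z^7, C_1 ≅ Z^18, C_2 ≅ Z^12.

Boundary ∂_1: C_1 → C_0 sends each edge [p,q] (with p < q) to q − p. For instance
  ∂[v_0,v_5] = [v_5] − [v_0].
The resulting 7×18 matrix has rank 6, and its Smith normal form has invariant factors (1,1,1,1,1,1).

Boundary ∂_2: C_2 → C_1 maps a triangle to the signed sum of its edges. For instance
  ∂[v_1,v_2,v_6] = [v_2,v_6] − [v_1,v_6] + [v_1,v_2],
  ∂[v_0,v_2,v_5] = [v_2,v_5] − [v_0,v_5] + [v_0,v_2].
The resulting 18×12 matrix has rank 12, and its Smith normal form has invariant factors (1,1,1,1,1,1,1,1,1,1,1,2).

Computing H_k = (kernel of ∂_k) / (image of ∂_{k+1}):

  H_1: rank ker ∂_1 − rank ∂_2 = (18 − 6) − 12 = 0, and ∂_2 has invariant factor 2 > 1, so H_1 ≅ Z/2.

H_1 ≅ Z/2.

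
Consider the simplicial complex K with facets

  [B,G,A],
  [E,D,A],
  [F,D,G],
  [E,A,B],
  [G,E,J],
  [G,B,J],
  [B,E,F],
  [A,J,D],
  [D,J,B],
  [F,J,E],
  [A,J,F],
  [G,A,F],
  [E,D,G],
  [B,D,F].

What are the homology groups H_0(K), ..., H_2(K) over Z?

H_0 ≅ Z,  H_1 ≅ Z^2,  H_2 ≅ Z.

Take the total order A < B < D < E < F < G < J on the vertex set. Then K (dimension 2) consists of the simplices:

  0-simplices (7): A, B, D, E, F, G, J
  1-simplices (21): AB, AD, AE, AF, AG, AJ, BD, BE, BF, BG, BJ, DE, DF, DG, DJ, EF, EG, EJ, FG, FJ, GJ
  2-simplices (14): ABE, ABG, ADE, ADJ, AFG, AFJ, BDF, BDJ, BEF, BGJ, DEG, DFG, EFJ, EGJ

so the chain groups are C_0 ≅ Z^7, C_1 ≅ Z^21, C_2 ≅ Z^14.

The boundary map ∂_1: C_1 → C_0 sends each edge [p,q] (with p < q) to q − p.
As a 7×21 matrix over Z this has rank 6, with invariant factors (1,1,1,1,1,1).

Boundary ∂_2: C_2 → C_1 maps a triangle to the signed sum of its edges. For instance
  ∂ABG = BG − AG + AB,
  ∂DFG = FG − DG + DF.
As a 21×14 matrix over Z this has rank 13, with invariant factors (1,1,1,1,1,1,1,1,1,1,1,1,1).

From H_k ≅ ker(∂_k) / im(∂_{k+1}) we obtain:

  H_0: rank C_0 − rank ∂_1 = 7 − 6 = 1, and the invariant factors of ∂_1 are all 1, so H_0 = Z.
  H_1: rank ker ∂_1 − rank ∂_2 = (21 − 6) − 13 = 2, and the invariant factors of ∂_2 are all 1, so H_1 = Z^2.
  H_2: rank ker ∂_2 − rank ∂_3 = (14 − 13) − 0 = 1, and there is no ∂_3, so H_2 = Z.

As a check, the Euler characteristic is 7 − 21 + 14 = 0, which agrees with 1 − 2 + 1 = 0.
(K is a triangulation of the torus T^2.)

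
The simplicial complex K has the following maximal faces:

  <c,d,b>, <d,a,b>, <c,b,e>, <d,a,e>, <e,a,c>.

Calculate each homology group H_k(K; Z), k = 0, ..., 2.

H_0 = Z,  H_1 = Z,  H_2 = 0.

Fix the vertex order a < b < c < d < e and write every simplex with vertices in increasing order. Then dim K = 2 and the simplices of K are:

  0-simplices (5): a, b, c, d, e
  1-simplices (10): ab, ac, ad, ae, bc, bd, be, cd, ce, de
  2-simplices (5): abd, ace, ade, bcd, bce

Hence C_0 ≅ Z^5, C_1 ≅ Z^10, C_2 ≅ Z^5.

∂_1: C_1 → C_0 sends each edge [p,q] (with p < q) to q − p. For instance
  ∂ad = d − a.
This gives a 5×10 integer matrix of rank 4; reducing to Smith normal form yields diagonal entries (1,1,1,1).

The boundary map ∂_2: C_2 → C_1 acts by ∂[p,q,r] = [q,r] − [p,r] + [p,q]. For instance
  ∂abd = bd − ad + ab,
  ∂bcd = cd − bd + bc.
As a 10×5 matrix over Z this has rank 5, with invariant factors (1,1,1,1,1).

Computing H_k = (kernel of ∂_k) / (image of ∂_{k+1}):

  H_0: rank C_0 − rank ∂_1 = 5 − 4 = 1, and the invariant factors of ∂_1 are all 1, so H_0 ≅ Z.
  H_1: rank ker ∂_1 − rank ∂_2 = (10 − 4) − 5 = 1, and the invariant factors of ∂_2 are all 1, so H_1 ≅ Z.
  H_2: rank ker ∂_2 − rank ∂_3 = (5 − 5) − 0 = 0, and there is no ∂_3, so H_2 ≅ 0.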